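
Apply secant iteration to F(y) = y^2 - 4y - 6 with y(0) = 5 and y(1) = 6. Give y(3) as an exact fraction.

129/25

F(5) = -1, F(6) = 6. y(2) = 6 - 6·(6 - 5)/(6 - (-1)) = 36/7.
F(6) = 6, F(36/7) = -6/49. y(3) = (36/7) - (-6/49)·((36/7) - 6)/((-6/49) - 6) = 129/25.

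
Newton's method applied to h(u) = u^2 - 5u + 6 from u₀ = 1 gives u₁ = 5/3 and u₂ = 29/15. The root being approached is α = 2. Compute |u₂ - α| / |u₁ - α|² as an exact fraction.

u₁ - α = 5/3 - 2 = -1/3, so |u₁ - α| = 1/3.
u₂ - α = 29/15 - 2 = -1/15, so |u₂ - α| = 1/15.
|u₁ - α|² = 1/9.
Ratio = (1/15) / (1/9) = 3/5.

3/5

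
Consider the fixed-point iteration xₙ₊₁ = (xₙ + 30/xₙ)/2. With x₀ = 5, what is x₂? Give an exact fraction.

x₁ = (5 + 30/5)/2 = 11/2.
x₂ = (11/2 + 30/(11/2))/2 = 241/44.

241/44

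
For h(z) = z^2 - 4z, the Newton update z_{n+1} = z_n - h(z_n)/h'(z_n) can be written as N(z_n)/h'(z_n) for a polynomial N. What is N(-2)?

4

h'(z) = 2z - 4.
N(z) = z·h'(z) - h(z) = z·(2z - 4) - (z^2 - 4z) = z^2.
N(-2) = 4.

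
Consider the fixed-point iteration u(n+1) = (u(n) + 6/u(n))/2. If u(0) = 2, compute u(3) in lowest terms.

4801/1960

u(1) = (2 + 6/2)/2 = 5/2.
u(2) = (5/2 + 6/(5/2))/2 = 49/20.
u(3) = (49/20 + 6/(49/20))/2 = 4801/1960.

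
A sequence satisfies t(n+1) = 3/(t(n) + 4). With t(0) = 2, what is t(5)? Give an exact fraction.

t(1) = 3/(2 + 4) = 1/2.
t(2) = 3/(1/2 + 4) = 2/3.
t(3) = 3/(2/3 + 4) = 9/14.
t(4) = 3/(9/14 + 4) = 42/65.
t(5) = 3/(42/65 + 4) = 195/302.

195/302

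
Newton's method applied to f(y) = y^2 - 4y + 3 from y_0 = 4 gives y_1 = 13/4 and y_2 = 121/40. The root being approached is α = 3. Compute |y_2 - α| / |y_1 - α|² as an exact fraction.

2/5

y_1 - α = 13/4 - 3 = 1/4, so |y_1 - α| = 1/4.
y_2 - α = 121/40 - 3 = 1/40, so |y_2 - α| = 1/40.
|y_1 - α|² = 1/16.
Ratio = (1/40) / (1/16) = 2/5.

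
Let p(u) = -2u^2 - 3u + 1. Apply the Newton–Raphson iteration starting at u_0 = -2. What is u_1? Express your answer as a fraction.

-9/5

p'(u) = -4u - 3.
p(-2) = -1, p'(-2) = 5, so u_1 = (-2) - (-1)/5 = -9/5.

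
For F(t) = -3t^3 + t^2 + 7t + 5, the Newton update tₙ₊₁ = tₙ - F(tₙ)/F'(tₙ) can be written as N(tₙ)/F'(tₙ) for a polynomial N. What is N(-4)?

395

F'(t) = -9t^2 + 2t + 7.
N(t) = t·F'(t) - F(t) = t·(-9t^2 + 2t + 7) - (-3t^3 + t^2 + 7t + 5) = -6t^3 + t^2 - 5.
N(-4) = 395.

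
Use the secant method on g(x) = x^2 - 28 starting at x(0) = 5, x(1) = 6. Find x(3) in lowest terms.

164/31

g(5) = -3, g(6) = 8. x(2) = 6 - 8·(6 - 5)/(8 - (-3)) = 58/11.
g(6) = 8, g(58/11) = -24/121. x(3) = (58/11) - (-24/121)·((58/11) - 6)/((-24/121) - 8) = 164/31.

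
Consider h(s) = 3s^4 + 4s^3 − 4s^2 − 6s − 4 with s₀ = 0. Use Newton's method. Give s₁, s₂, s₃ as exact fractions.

s₁ = −2/3, s₂ = 22/15, s₃ = 525494/387615

h'(s) = 12s^3 + 12s^2 − 8s − 6.
h(0) = −4, h'(0) = −6, so s₁ = 0 − (−4)/(−6) = −2/3.
h(−2/3) = −64/27, h'(−2/3) = 10/9, so s₂ = (−2/3) − (−64/27)/(10/9) = 22/15.
h(22/15) = 28672/5625, h'(22/15) = 51682/1125, so s₃ = (22/15) − (28672/5625)/(51682/1125) = 525494/387615.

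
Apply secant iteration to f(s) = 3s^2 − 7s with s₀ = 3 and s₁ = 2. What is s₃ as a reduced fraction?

54/23

f(3) = 6, f(2) = −2. s₂ = 2 − (−2)·(2 − 3)/((−2) − 6) = 9/4.
f(2) = −2, f(9/4) = −9/16. s₃ = (9/4) − (−9/16)·((9/4) − 2)/((−9/16) − (−2)) = 54/23.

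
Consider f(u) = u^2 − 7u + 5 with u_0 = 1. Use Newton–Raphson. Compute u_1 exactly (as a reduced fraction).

4/5

f'(u) = 2u − 7.
f(1) = −1, f'(1) = −5, so u_1 = 1 − (−1)/(−5) = 4/5.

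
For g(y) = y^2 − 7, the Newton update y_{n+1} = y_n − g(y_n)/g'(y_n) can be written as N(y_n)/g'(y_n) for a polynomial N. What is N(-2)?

g'(y) = 2y.
N(y) = y·g'(y) − g(y) = y·(2y) − (y^2 − 7) = y^2 + 7.
N(-2) = 11.

11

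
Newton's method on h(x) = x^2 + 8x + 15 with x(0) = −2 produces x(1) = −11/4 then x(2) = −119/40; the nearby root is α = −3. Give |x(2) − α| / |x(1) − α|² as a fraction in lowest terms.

2/5

x(1) − α = −11/4 − (−3) = −11/4 + 3 = 1/4, so |x(1) − α| = 1/4.
x(2) − α = −119/40 − (−3) = −119/40 + 3 = 1/40, so |x(2) − α| = 1/40.
|x(1) − α|² = 1/16.
Ratio = (1/40) / (1/16) = 2/5.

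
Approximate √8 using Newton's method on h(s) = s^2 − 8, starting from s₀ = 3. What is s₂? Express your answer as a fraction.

h'(s) = 2s.
h(3) = 1, h'(3) = 6, so s₁ = 3 − 1/6 = 17/6.
h(17/6) = 1/36, h'(17/6) = 17/3, so s₂ = (17/6) − (1/36)/(17/3) = 577/204.

577/204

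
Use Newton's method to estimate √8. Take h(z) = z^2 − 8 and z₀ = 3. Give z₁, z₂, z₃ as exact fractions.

z₁ = 17/6, z₂ = 577/204, z₃ = 665857/235416

h'(z) = 2z.
h(3) = 1, h'(3) = 6, so z₁ = 3 − 1/6 = 17/6.
h(17/6) = 1/36, h'(17/6) = 17/3, so z₂ = (17/6) − (1/36)/(17/3) = 577/204.
h(577/204) = 1/41616, h'(577/204) = 577/102, so z₃ = (577/204) − (1/41616)/(577/102) = 665857/235416.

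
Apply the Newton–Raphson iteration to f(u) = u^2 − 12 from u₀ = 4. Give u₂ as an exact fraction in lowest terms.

97/28

f'(u) = 2u.
f(4) = 4, f'(4) = 8, so u₁ = 4 − 4/8 = 7/2.
f(7/2) = 1/4, f'(7/2) = 7, so u₂ = (7/2) − (1/4)/7 = 97/28.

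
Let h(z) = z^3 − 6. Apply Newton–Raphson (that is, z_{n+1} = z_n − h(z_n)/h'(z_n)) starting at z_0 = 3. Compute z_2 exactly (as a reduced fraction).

h'(z) = 3z^2.
h(3) = 21, h'(3) = 27, so z_1 = 3 − 21/27 = 20/9.
h(20/9) = 3626/729, h'(20/9) = 400/27, so z_2 = (20/9) − (3626/729)/(400/27) = 10187/5400.

10187/5400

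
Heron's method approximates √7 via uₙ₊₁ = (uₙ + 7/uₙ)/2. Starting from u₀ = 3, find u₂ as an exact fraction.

u₁ = (3 + 7/3)/2 = 8/3.
u₂ = (8/3 + 7/(8/3))/2 = 127/48.

127/48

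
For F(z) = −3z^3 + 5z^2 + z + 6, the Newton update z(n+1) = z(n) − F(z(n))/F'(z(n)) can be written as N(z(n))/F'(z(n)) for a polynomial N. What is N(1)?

F'(z) = −9z^2 + 10z + 1.
N(z) = z·F'(z) − F(z) = z·(−9z^2 + 10z + 1) − (−3z^3 + 5z^2 + z + 6) = −6z^3 + 5z^2 − 6.
N(1) = −7.

−7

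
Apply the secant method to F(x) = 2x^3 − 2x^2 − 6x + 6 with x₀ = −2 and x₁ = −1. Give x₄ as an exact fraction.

F(−2) = −6, F(−1) = 8. x₂ = (−1) − 8·((−1) − (−2))/(8 − (−6)) = −11/7.
F(−1) = 8, F(−11/7) = 936/343. x₃ = (−11/7) − (936/343)·((−11/7) − (−1))/((936/343) − 8) = −211/113.
F(−11/7) = 936/343, F(−211/113) = −4026672/1442897. x₄ = (−211/113) − (−4026672/1442897)·((−211/113) − (−11/7))/((−4026672/1442897) − (936/343)) = −5013037/2918483.

−5013037/2918483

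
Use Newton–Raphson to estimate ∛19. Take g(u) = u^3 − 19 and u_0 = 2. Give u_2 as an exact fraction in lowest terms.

g'(u) = 3u^2.
g(2) = −11, g'(2) = 12, so u_1 = 2 − (−11)/12 = 35/12.
g(35/12) = 10043/1728, g'(35/12) = 1225/48, so u_2 = (35/12) − (10043/1728)/(1225/48) = 59291/22050.

59291/22050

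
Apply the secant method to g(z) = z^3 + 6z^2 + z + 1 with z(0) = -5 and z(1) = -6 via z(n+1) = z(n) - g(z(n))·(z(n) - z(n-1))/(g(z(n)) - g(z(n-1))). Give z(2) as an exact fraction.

-151/26

g(-5) = 21, g(-6) = -5. z(2) = (-6) - (-5)·((-6) - (-5))/((-5) - 21) = -151/26.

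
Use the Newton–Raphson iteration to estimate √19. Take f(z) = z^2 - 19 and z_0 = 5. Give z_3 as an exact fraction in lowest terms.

f'(z) = 2z.
f(5) = 6, f'(5) = 10, so z_1 = 5 - 6/10 = 22/5.
f(22/5) = 9/25, f'(22/5) = 44/5, so z_2 = (22/5) - (9/25)/(44/5) = 959/220.
f(959/220) = 81/48400, f'(959/220) = 959/110, so z_3 = (959/220) - (81/48400)/(959/110) = 1839281/421960.

1839281/421960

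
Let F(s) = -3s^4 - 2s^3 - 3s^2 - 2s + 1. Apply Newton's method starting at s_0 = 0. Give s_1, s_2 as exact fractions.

s_1 = 1/2, s_2 = 45/128

F'(s) = -12s^3 - 6s^2 - 6s - 2.
F(0) = 1, F'(0) = -2, so s_1 = 0 - 1/(-2) = 1/2.
F(1/2) = -19/16, F'(1/2) = -8, so s_2 = (1/2) - (-19/16)/(-8) = 45/128.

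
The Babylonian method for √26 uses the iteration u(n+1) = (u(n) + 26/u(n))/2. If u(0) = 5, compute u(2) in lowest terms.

5201/1020

u(1) = (5 + 26/5)/2 = 51/10.
u(2) = (51/10 + 26/(51/10))/2 = 5201/1020.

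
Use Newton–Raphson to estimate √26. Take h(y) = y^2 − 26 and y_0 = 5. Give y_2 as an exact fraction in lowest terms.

h'(y) = 2y.
h(5) = −1, h'(5) = 10, so y_1 = 5 − (−1)/10 = 51/10.
h(51/10) = 1/100, h'(51/10) = 51/5, so y_2 = (51/10) − (1/100)/(51/5) = 5201/1020.

5201/1020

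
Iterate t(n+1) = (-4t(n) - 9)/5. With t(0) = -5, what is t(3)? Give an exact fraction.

t(1) = (-4·(-5) - 9)/5 = 11/5.
t(2) = (-4·(11/5) - 9)/5 = -89/25.
t(3) = (-4·(-89/25) - 9)/5 = 131/125.

131/125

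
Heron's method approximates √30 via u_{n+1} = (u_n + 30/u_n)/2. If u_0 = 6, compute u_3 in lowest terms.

116161/21208

u_1 = (6 + 30/6)/2 = 11/2.
u_2 = (11/2 + 30/(11/2))/2 = 241/44.
u_3 = (241/44 + 30/(241/44))/2 = 116161/21208.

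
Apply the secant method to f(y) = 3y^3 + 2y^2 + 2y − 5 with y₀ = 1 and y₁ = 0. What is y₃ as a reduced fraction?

f(1) = 2, f(0) = −5. y₂ = 0 − (−5)·(0 − 1)/((−5) − 2) = 5/7.
f(0) = −5, f(5/7) = −500/343. y₃ = (5/7) − (−500/343)·((5/7) − 0)/((−500/343) − (−5)) = 245/243.

245/243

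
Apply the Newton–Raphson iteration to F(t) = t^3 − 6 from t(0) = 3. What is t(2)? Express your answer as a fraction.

F'(t) = 3t^2.
F(3) = 21, F'(3) = 27, so t(1) = 3 − 21/27 = 20/9.
F(20/9) = 3626/729, F'(20/9) = 400/27, so t(2) = (20/9) − (3626/729)/(400/27) = 10187/5400.

10187/5400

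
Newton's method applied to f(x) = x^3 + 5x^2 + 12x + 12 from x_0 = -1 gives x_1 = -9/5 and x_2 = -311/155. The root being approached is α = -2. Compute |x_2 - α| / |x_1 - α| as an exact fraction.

1/31

x_1 - α = -9/5 - (-2) = -9/5 + 2 = 1/5, so |x_1 - α| = 1/5.
x_2 - α = -311/155 - (-2) = -311/155 + 2 = -1/155, so |x_2 - α| = 1/155.
Ratio = (1/155) / (1/5) = 1/31.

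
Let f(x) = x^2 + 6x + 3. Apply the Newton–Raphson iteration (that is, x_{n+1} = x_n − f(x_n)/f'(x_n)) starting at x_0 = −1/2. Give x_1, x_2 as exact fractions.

f'(x) = 2x + 6.
f(−1/2) = 1/4, f'(−1/2) = 5, so x_1 = (−1/2) − (1/4)/5 = −11/20.
f(−11/20) = 1/400, f'(−11/20) = 49/10, so x_2 = (−11/20) − (1/400)/(49/10) = −1079/1960.

x_1 = −11/20, x_2 = −1079/1960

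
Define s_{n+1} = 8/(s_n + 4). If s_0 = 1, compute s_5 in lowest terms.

104/71

s_1 = 8/(1 + 4) = 8/5.
s_2 = 8/(8/5 + 4) = 10/7.
s_3 = 8/(10/7 + 4) = 28/19.
s_4 = 8/(28/19 + 4) = 19/13.
s_5 = 8/(19/13 + 4) = 104/71.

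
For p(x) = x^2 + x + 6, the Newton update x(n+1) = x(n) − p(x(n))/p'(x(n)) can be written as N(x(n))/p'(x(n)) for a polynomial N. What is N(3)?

p'(x) = 2x + 1.
N(x) = x·p'(x) − p(x) = x·(2x + 1) − (x^2 + x + 6) = x^2 − 6.
N(3) = 3.

3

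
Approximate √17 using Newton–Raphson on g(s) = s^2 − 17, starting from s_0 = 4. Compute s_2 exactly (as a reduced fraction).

g'(s) = 2s.
g(4) = −1, g'(4) = 8, so s_1 = 4 − (−1)/8 = 33/8.
g(33/8) = 1/64, g'(33/8) = 33/4, so s_2 = (33/8) − (1/64)/(33/4) = 2177/528.

2177/528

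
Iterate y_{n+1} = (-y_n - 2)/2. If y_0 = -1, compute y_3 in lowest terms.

y_1 = (-(-1) - 2)/2 = -1/2.
y_2 = (-(-1/2) - 2)/2 = -3/4.
y_3 = (-(-3/4) - 2)/2 = -5/8.

-5/8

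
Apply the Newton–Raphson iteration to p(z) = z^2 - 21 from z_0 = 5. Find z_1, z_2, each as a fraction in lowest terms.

z_1 = 23/5, z_2 = 527/115

p'(z) = 2z.
p(5) = 4, p'(5) = 10, so z_1 = 5 - 4/10 = 23/5.
p(23/5) = 4/25, p'(23/5) = 46/5, so z_2 = (23/5) - (4/25)/(46/5) = 527/115.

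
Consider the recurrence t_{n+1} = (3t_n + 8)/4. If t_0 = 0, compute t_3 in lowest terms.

37/8

t_1 = (3·0 + 8)/4 = 2.
t_2 = (3·2 + 8)/4 = 7/2.
t_3 = (3·(7/2) + 8)/4 = 37/8.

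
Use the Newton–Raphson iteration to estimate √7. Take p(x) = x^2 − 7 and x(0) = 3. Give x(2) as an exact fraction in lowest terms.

127/48

p'(x) = 2x.
p(3) = 2, p'(3) = 6, so x(1) = 3 − 2/6 = 8/3.
p(8/3) = 1/9, p'(8/3) = 16/3, so x(2) = (8/3) − (1/9)/(16/3) = 127/48.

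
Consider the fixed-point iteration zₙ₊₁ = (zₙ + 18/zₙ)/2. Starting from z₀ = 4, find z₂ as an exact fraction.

577/136

z₁ = (4 + 18/4)/2 = 17/4.
z₂ = (17/4 + 18/(17/4))/2 = 577/136.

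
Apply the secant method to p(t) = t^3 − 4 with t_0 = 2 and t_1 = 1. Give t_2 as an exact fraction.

10/7

p(2) = 4, p(1) = −3. t_2 = 1 − (−3)·(1 − 2)/((−3) − 4) = 10/7.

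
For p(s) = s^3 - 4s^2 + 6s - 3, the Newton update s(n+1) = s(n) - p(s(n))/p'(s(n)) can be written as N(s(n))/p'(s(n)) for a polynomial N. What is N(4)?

p'(s) = 3s^2 - 8s + 6.
N(s) = s·p'(s) - p(s) = s·(3s^2 - 8s + 6) - (s^3 - 4s^2 + 6s - 3) = 2s^3 - 4s^2 + 3.
N(4) = 67.

67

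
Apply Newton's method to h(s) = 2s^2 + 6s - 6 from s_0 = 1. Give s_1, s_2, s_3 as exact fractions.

h'(s) = 4s + 6.
h(1) = 2, h'(1) = 10, so s_1 = 1 - 2/10 = 4/5.
h(4/5) = 2/25, h'(4/5) = 46/5, so s_2 = (4/5) - (2/25)/(46/5) = 91/115.
h(91/115) = 2/13225, h'(91/115) = 1054/115, so s_3 = (91/115) - (2/13225)/(1054/115) = 47956/60605.

s_1 = 4/5, s_2 = 91/115, s_3 = 47956/60605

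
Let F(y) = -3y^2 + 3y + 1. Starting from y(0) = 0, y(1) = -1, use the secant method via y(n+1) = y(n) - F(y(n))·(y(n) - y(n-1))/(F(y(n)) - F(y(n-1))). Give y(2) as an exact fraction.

F(0) = 1, F(-1) = -5. y(2) = (-1) - (-5)·((-1) - 0)/((-5) - 1) = -1/6.

-1/6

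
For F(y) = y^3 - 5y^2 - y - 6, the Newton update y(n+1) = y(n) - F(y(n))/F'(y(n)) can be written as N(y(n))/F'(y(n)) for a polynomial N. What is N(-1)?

F'(y) = 3y^2 - 10y - 1.
N(y) = y·F'(y) - F(y) = y·(3y^2 - 10y - 1) - (y^3 - 5y^2 - y - 6) = 2y^3 - 5y^2 + 6.
N(-1) = -1.

-1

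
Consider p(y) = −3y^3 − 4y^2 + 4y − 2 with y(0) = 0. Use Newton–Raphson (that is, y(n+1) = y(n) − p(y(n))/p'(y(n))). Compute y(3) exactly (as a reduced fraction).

476/1161

p'(y) = −9y^2 − 8y + 4.
p(0) = −2, p'(0) = 4, so y(1) = 0 − (−2)/4 = 1/2.
p(1/2) = −11/8, p'(1/2) = −9/4, so y(2) = (1/2) − (−11/8)/(−9/4) = −1/9.
p(−1/9) = −605/243, p'(−1/9) = 43/9, so y(3) = (−1/9) − (−605/243)/(43/9) = 476/1161.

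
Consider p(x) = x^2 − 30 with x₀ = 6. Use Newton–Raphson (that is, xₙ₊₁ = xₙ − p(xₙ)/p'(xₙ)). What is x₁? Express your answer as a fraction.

p'(x) = 2x.
p(6) = 6, p'(6) = 12, so x₁ = 6 − 6/12 = 11/2.

11/2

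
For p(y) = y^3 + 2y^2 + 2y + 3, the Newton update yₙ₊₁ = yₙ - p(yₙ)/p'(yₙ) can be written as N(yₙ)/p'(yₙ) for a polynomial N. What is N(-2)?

p'(y) = 3y^2 + 4y + 2.
N(y) = y·p'(y) - p(y) = y·(3y^2 + 4y + 2) - (y^3 + 2y^2 + 2y + 3) = 2y^3 + 2y^2 - 3.
N(-2) = -11.

-11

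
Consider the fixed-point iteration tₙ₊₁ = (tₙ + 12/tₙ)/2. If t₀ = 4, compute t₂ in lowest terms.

t₁ = (4 + 12/4)/2 = 7/2.
t₂ = (7/2 + 12/(7/2))/2 = 97/28.

97/28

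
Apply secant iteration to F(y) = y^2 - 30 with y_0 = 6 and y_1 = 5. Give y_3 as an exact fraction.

126/23

F(6) = 6, F(5) = -5. y_2 = 5 - (-5)·(5 - 6)/((-5) - 6) = 60/11.
F(5) = -5, F(60/11) = -30/121. y_3 = (60/11) - (-30/121)·((60/11) - 5)/((-30/121) - (-5)) = 126/23.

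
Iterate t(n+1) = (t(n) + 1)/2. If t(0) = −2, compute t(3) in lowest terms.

5/8

t(1) = ((−2) + 1)/2 = −1/2.
t(2) = ((−1/2) + 1)/2 = 1/4.
t(3) = ((1/4) + 1)/2 = 5/8.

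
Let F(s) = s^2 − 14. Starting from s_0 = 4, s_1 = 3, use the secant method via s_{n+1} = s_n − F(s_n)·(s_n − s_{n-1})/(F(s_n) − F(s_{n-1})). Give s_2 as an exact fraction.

F(4) = 2, F(3) = −5. s_2 = 3 − (−5)·(3 − 4)/((−5) − 2) = 26/7.

26/7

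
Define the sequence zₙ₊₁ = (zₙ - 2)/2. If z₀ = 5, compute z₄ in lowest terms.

-25/16

z₁ = (5 - 2)/2 = 3/2.
z₂ = ((3/2) - 2)/2 = -1/4.
z₃ = ((-1/4) - 2)/2 = -9/8.
z₄ = ((-9/8) - 2)/2 = -25/16.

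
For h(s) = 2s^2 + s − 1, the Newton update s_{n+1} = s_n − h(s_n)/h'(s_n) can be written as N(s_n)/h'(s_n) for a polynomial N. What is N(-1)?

h'(s) = 4s + 1.
N(s) = s·h'(s) − h(s) = s·(4s + 1) − (2s^2 + s − 1) = 2s^2 + 1.
N(-1) = 3.

3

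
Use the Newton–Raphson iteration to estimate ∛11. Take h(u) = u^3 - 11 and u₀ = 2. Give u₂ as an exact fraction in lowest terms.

h'(u) = 3u^2.
h(2) = -3, h'(2) = 12, so u₁ = 2 - (-3)/12 = 9/4.
h(9/4) = 25/64, h'(9/4) = 243/16, so u₂ = (9/4) - (25/64)/(243/16) = 1081/486.

1081/486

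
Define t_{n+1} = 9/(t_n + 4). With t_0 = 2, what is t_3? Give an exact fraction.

99/62

t_1 = 9/(2 + 4) = 3/2.
t_2 = 9/(3/2 + 4) = 18/11.
t_3 = 9/(18/11 + 4) = 99/62.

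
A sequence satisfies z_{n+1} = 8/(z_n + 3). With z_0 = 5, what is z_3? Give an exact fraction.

z_1 = 8/(5 + 3) = 1.
z_2 = 8/(1 + 3) = 2.
z_3 = 8/(2 + 3) = 8/5.

8/5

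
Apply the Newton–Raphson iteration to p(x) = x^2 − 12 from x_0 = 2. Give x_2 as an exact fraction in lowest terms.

p'(x) = 2x.
p(2) = −8, p'(2) = 4, so x_1 = 2 − (−8)/4 = 4.
p(4) = 4, p'(4) = 8, so x_2 = 4 − 4/8 = 7/2.

7/2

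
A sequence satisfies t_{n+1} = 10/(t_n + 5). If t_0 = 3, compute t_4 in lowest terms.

66/43

t_1 = 10/(3 + 5) = 5/4.
t_2 = 10/(5/4 + 5) = 8/5.
t_3 = 10/(8/5 + 5) = 50/33.
t_4 = 10/(50/33 + 5) = 66/43.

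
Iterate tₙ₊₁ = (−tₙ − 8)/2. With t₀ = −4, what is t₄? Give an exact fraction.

t₁ = (−(−4) − 8)/2 = −2.
t₂ = (−(−2) − 8)/2 = −3.
t₃ = (−(−3) − 8)/2 = −5/2.
t₄ = (−(−5/2) − 8)/2 = −11/4.

−11/4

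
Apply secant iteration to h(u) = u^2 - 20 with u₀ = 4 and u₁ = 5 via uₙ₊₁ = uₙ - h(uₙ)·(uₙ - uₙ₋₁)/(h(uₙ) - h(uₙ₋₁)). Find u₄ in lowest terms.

h(4) = -4, h(5) = 5. u₂ = 5 - 5·(5 - 4)/(5 - (-4)) = 40/9.
h(5) = 5, h(40/9) = -20/81. u₃ = (40/9) - (-20/81)·((40/9) - 5)/((-20/81) - 5) = 76/17.
h(40/9) = -20/81, h(76/17) = -4/289. u₄ = (76/17) - (-4/289)·((76/17) - (40/9))/((-4/289) - (-20/81)) = 1525/341.

1525/341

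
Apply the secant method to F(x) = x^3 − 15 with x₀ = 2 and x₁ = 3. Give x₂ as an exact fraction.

45/19

F(2) = −7, F(3) = 12. x₂ = 3 − 12·(3 − 2)/(12 − (−7)) = 45/19.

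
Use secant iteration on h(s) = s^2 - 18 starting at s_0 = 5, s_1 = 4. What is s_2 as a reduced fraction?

38/9

h(5) = 7, h(4) = -2. s_2 = 4 - (-2)·(4 - 5)/((-2) - 7) = 38/9.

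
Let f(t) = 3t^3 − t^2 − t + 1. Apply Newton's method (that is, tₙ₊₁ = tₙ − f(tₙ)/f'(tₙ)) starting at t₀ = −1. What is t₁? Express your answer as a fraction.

f'(t) = 9t^2 − 2t − 1.
f(−1) = −2, f'(−1) = 10, so t₁ = (−1) − (−2)/10 = −4/5.

−4/5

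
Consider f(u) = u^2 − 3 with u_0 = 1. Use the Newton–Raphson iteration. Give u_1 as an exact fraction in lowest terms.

f'(u) = 2u.
f(1) = −2, f'(1) = 2, so u_1 = 1 − (−2)/2 = 2.

2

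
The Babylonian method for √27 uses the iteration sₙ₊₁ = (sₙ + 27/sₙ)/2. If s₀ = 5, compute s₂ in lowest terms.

1351/260

s₁ = (5 + 27/5)/2 = 26/5.
s₂ = (26/5 + 27/(26/5))/2 = 1351/260.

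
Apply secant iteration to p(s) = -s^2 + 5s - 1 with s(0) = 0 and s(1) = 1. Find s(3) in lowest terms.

1/5

p(0) = -1, p(1) = 3. s(2) = 1 - 3·(1 - 0)/(3 - (-1)) = 1/4.
p(1) = 3, p(1/4) = 3/16. s(3) = (1/4) - (3/16)·((1/4) - 1)/((3/16) - 3) = 1/5.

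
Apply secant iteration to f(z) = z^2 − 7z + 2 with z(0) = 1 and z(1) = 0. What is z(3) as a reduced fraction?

f(1) = −4, f(0) = 2. z(2) = 0 − 2·(0 − 1)/(2 − (−4)) = 1/3.
f(0) = 2, f(1/3) = −2/9. z(3) = (1/3) − (−2/9)·((1/3) − 0)/((−2/9) − 2) = 3/10.

3/10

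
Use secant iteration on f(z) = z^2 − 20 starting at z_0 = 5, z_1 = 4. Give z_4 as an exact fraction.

f(5) = 5, f(4) = −4. z_2 = 4 − (−4)·(4 − 5)/((−4) − 5) = 40/9.
f(4) = −4, f(40/9) = −20/81. z_3 = (40/9) − (−20/81)·((40/9) − 4)/((−20/81) − (−4)) = 85/19.
f(40/9) = −20/81, f(85/19) = 5/361. z_4 = (85/19) − (5/361)·((85/19) − (40/9))/((5/361) − (−20/81)) = 1364/305.

1364/305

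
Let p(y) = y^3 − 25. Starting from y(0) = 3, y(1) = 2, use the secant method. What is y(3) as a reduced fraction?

p(3) = 2, p(2) = −17. y(2) = 2 − (−17)·(2 − 3)/((−17) − 2) = 55/19.
p(2) = −17, p(55/19) = −5100/6859. y(3) = (55/19) − (−5100/6859)·((55/19) − 2)/((−5100/6859) − (−17)) = 19255/6559.

19255/6559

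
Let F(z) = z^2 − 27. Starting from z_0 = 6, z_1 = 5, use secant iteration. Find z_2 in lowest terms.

F(6) = 9, F(5) = −2. z_2 = 5 − (−2)·(5 − 6)/((−2) − 9) = 57/11.

57/11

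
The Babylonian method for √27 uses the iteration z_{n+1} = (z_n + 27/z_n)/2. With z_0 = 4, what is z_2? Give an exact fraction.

3577/688

z_1 = (4 + 27/4)/2 = 43/8.
z_2 = (43/8 + 27/(43/8))/2 = 3577/688.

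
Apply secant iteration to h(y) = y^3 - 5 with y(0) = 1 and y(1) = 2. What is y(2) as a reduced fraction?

h(1) = -4, h(2) = 3. y(2) = 2 - 3·(2 - 1)/(3 - (-4)) = 11/7.

11/7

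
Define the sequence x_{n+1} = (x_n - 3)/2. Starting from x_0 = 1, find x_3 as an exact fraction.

-5/2

x_1 = (1 - 3)/2 = -1.
x_2 = ((-1) - 3)/2 = -2.
x_3 = ((-2) - 3)/2 = -5/2.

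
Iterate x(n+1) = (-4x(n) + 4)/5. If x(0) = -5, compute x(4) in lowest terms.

x(1) = (-4·(-5) + 4)/5 = 24/5.
x(2) = (-4·(24/5) + 4)/5 = -76/25.
x(3) = (-4·(-76/25) + 4)/5 = 404/125.
x(4) = (-4·(404/125) + 4)/5 = -1116/625.

-1116/625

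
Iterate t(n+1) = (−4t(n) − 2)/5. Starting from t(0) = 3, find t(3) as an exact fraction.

−234/125

t(1) = (−4·3 − 2)/5 = −14/5.
t(2) = (−4·(−14/5) − 2)/5 = 46/25.
t(3) = (−4·(46/25) − 2)/5 = −234/125.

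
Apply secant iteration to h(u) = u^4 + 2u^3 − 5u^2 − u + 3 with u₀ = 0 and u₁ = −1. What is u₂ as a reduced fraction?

h(0) = 3, h(−1) = −2. u₂ = (−1) − (−2)·((−1) − 0)/((−2) − 3) = −3/5.

−3/5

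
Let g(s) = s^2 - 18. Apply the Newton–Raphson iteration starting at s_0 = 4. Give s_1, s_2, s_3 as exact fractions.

g'(s) = 2s.
g(4) = -2, g'(4) = 8, so s_1 = 4 - (-2)/8 = 17/4.
g(17/4) = 1/16, g'(17/4) = 17/2, so s_2 = (17/4) - (1/16)/(17/2) = 577/136.
g(577/136) = 1/18496, g'(577/136) = 577/68, so s_3 = (577/136) - (1/18496)/(577/68) = 665857/156944.

s_1 = 17/4, s_2 = 577/136, s_3 = 665857/156944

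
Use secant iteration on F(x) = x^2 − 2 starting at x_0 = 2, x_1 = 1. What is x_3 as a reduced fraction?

F(2) = 2, F(1) = −1. x_2 = 1 − (−1)·(1 − 2)/((−1) − 2) = 4/3.
F(1) = −1, F(4/3) = −2/9. x_3 = (4/3) − (−2/9)·((4/3) − 1)/((−2/9) − (−1)) = 10/7.

10/7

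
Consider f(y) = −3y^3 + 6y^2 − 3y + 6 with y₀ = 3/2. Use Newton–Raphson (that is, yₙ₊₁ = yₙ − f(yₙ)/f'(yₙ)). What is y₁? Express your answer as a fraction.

17/7

f'(y) = −9y^2 + 12y − 3.
f(3/2) = 39/8, f'(3/2) = −21/4, so y₁ = (3/2) − (39/8)/(−21/4) = 17/7.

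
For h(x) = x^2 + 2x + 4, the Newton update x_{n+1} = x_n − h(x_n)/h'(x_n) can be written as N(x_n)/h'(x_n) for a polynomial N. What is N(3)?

5

h'(x) = 2x + 2.
N(x) = x·h'(x) − h(x) = x·(2x + 2) − (x^2 + 2x + 4) = x^2 − 4.
N(3) = 5.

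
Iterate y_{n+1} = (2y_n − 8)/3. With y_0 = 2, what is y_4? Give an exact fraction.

y_1 = (2·2 − 8)/3 = −4/3.
y_2 = (2·(−4/3) − 8)/3 = −32/9.
y_3 = (2·(−32/9) − 8)/3 = −136/27.
y_4 = (2·(−136/27) − 8)/3 = −488/81.

−488/81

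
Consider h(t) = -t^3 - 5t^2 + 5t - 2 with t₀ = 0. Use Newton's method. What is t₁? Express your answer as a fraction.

h'(t) = -3t^2 - 10t + 5.
h(0) = -2, h'(0) = 5, so t₁ = 0 - (-2)/5 = 2/5.

2/5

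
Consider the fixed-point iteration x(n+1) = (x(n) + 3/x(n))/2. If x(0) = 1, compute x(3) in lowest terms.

x(1) = (1 + 3/1)/2 = 2.
x(2) = (2 + 3/2)/2 = 7/4.
x(3) = (7/4 + 3/(7/4))/2 = 97/56.

97/56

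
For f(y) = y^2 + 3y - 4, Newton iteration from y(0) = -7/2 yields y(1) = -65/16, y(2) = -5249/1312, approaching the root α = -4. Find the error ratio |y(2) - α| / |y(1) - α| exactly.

1/82

y(1) - α = -65/16 - (-4) = -65/16 + 4 = -1/16, so |y(1) - α| = 1/16.
y(2) - α = -5249/1312 - (-4) = -5249/1312 + 4 = -1/1312, so |y(2) - α| = 1/1312.
Ratio = (1/1312) / (1/16) = 1/82.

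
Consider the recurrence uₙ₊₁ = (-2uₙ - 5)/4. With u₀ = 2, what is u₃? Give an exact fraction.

u₁ = (-2·2 - 5)/4 = -9/4.
u₂ = (-2·(-9/4) - 5)/4 = -1/8.
u₃ = (-2·(-1/8) - 5)/4 = -19/16.

-19/16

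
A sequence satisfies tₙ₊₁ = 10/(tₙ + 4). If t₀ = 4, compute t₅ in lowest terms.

t₁ = 10/(4 + 4) = 5/4.
t₂ = 10/(5/4 + 4) = 40/21.
t₃ = 10/(40/21 + 4) = 105/62.
t₄ = 10/(105/62 + 4) = 620/353.
t₅ = 10/(620/353 + 4) = 1765/1016.

1765/1016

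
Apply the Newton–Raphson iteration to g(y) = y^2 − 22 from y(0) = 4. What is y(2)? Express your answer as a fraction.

713/152

g'(y) = 2y.
g(4) = −6, g'(4) = 8, so y(1) = 4 − (−6)/8 = 19/4.
g(19/4) = 9/16, g'(19/4) = 19/2, so y(2) = (19/4) − (9/16)/(19/2) = 713/152.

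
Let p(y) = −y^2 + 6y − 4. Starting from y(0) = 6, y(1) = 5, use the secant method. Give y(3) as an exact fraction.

110/21

p(6) = −4, p(5) = 1. y(2) = 5 − 1·(5 − 6)/(1 − (−4)) = 26/5.
p(5) = 1, p(26/5) = 4/25. y(3) = (26/5) − (4/25)·((26/5) − 5)/((4/25) − 1) = 110/21.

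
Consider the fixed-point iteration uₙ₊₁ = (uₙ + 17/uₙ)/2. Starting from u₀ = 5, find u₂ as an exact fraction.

u₁ = (5 + 17/5)/2 = 21/5.
u₂ = (21/5 + 17/(21/5))/2 = 433/105.

433/105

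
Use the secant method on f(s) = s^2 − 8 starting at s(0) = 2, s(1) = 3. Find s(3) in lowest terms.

f(2) = −4, f(3) = 1. s(2) = 3 − 1·(3 − 2)/(1 − (−4)) = 14/5.
f(3) = 1, f(14/5) = −4/25. s(3) = (14/5) − (−4/25)·((14/5) − 3)/((−4/25) − 1) = 82/29.

82/29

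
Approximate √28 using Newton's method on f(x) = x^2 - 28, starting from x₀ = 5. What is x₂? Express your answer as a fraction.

5609/1060

f'(x) = 2x.
f(5) = -3, f'(5) = 10, so x₁ = 5 - (-3)/10 = 53/10.
f(53/10) = 9/100, f'(53/10) = 53/5, so x₂ = (53/10) - (9/100)/(53/5) = 5609/1060.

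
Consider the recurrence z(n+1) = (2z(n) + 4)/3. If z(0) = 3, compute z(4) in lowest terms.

308/81

z(1) = (2·3 + 4)/3 = 10/3.
z(2) = (2·(10/3) + 4)/3 = 32/9.
z(3) = (2·(32/9) + 4)/3 = 100/27.
z(4) = (2·(100/27) + 4)/3 = 308/81.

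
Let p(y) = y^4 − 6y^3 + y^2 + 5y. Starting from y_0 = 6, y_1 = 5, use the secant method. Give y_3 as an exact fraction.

12101440/2108819

p(6) = 66, p(5) = −75. y_2 = 5 − (−75)·(5 − 6)/((−75) − 66) = 260/47.
p(5) = −75, p(260/47) = −102373700/4879681. y_3 = (260/47) − (−102373700/4879681)·((260/47) − 5)/((−102373700/4879681) − (−75)) = 12101440/2108819.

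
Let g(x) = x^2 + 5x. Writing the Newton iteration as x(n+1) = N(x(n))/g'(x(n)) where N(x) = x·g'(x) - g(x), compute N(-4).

16

g'(x) = 2x + 5.
N(x) = x·g'(x) - g(x) = x·(2x + 5) - (x^2 + 5x) = x^2.
N(-4) = 16.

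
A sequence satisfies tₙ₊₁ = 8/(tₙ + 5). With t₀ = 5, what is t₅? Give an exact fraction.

t₁ = 8/(5 + 5) = 4/5.
t₂ = 8/(4/5 + 5) = 40/29.
t₃ = 8/(40/29 + 5) = 232/185.
t₄ = 8/(232/185 + 5) = 1480/1157.
t₅ = 8/(1480/1157 + 5) = 9256/7265.

9256/7265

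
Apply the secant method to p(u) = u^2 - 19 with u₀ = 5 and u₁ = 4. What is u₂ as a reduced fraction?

13/3

p(5) = 6, p(4) = -3. u₂ = 4 - (-3)·(4 - 5)/((-3) - 6) = 13/3.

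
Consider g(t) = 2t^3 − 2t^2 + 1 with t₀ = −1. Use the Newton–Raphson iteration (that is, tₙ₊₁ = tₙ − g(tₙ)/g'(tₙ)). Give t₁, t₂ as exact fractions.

t₁ = −7/10, t₂ = −838/1435

g'(t) = 6t^2 − 4t.
g(−1) = −3, g'(−1) = 10, so t₁ = (−1) − (−3)/10 = −7/10.
g(−7/10) = −333/500, g'(−7/10) = 287/50, so t₂ = (−7/10) − (−333/500)/(287/50) = −838/1435.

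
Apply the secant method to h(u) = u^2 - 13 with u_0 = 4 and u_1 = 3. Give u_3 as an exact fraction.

83/23

h(4) = 3, h(3) = -4. u_2 = 3 - (-4)·(3 - 4)/((-4) - 3) = 25/7.
h(3) = -4, h(25/7) = -12/49. u_3 = (25/7) - (-12/49)·((25/7) - 3)/((-12/49) - (-4)) = 83/23.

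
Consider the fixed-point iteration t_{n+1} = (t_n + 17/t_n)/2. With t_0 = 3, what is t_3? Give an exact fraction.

25889/6279

t_1 = (3 + 17/3)/2 = 13/3.
t_2 = (13/3 + 17/(13/3))/2 = 161/39.
t_3 = (161/39 + 17/(161/39))/2 = 25889/6279.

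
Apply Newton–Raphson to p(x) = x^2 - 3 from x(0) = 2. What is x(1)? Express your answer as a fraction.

p'(x) = 2x.
p(2) = 1, p'(2) = 4, so x(1) = 2 - 1/4 = 7/4.

7/4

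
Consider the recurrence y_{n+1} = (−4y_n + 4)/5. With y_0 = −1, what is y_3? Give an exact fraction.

y_1 = (−4·(−1) + 4)/5 = 8/5.
y_2 = (−4·(8/5) + 4)/5 = −12/25.
y_3 = (−4·(−12/25) + 4)/5 = 148/125.

148/125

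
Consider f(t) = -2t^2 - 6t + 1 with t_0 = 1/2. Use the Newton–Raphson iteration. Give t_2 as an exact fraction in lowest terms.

137/864

f'(t) = -4t - 6.
f(1/2) = -5/2, f'(1/2) = -8, so t_1 = (1/2) - (-5/2)/(-8) = 3/16.
f(3/16) = -25/128, f'(3/16) = -27/4, so t_2 = (3/16) - (-25/128)/(-27/4) = 137/864.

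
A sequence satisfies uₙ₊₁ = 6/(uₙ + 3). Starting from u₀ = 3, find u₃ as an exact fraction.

u₁ = 6/(3 + 3) = 1.
u₂ = 6/(1 + 3) = 3/2.
u₃ = 6/(3/2 + 3) = 4/3.

4/3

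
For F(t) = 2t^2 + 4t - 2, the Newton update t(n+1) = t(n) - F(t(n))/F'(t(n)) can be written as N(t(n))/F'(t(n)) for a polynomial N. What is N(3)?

20

F'(t) = 4t + 4.
N(t) = t·F'(t) - F(t) = t·(4t + 4) - (2t^2 + 4t - 2) = 2t^2 + 2.
N(3) = 20.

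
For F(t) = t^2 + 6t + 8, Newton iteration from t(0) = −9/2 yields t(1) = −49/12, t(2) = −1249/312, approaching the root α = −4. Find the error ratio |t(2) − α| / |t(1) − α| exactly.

1/26

t(1) − α = −49/12 − (−4) = −49/12 + 4 = −1/12, so |t(1) − α| = 1/12.
t(2) − α = −1249/312 − (−4) = −1249/312 + 4 = −1/312, so |t(2) − α| = 1/312.
Ratio = (1/312) / (1/12) = 1/26.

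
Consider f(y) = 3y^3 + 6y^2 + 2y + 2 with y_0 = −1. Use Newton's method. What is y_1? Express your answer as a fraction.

2

f'(y) = 9y^2 + 12y + 2.
f(−1) = 3, f'(−1) = −1, so y_1 = (−1) − 3/(−1) = 2.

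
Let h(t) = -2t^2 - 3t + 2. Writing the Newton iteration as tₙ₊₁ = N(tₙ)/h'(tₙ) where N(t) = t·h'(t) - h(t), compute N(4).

-34

h'(t) = -4t - 3.
N(t) = t·h'(t) - h(t) = t·(-4t - 3) - (-2t^2 - 3t + 2) = -2t^2 - 2.
N(4) = -34.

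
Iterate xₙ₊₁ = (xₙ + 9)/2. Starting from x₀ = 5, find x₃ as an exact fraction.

17/2

x₁ = (5 + 9)/2 = 7.
x₂ = (7 + 9)/2 = 8.
x₃ = (8 + 9)/2 = 17/2.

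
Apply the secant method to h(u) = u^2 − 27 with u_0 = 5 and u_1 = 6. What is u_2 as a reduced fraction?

h(5) = −2, h(6) = 9. u_2 = 6 − 9·(6 − 5)/(9 − (−2)) = 57/11.

57/11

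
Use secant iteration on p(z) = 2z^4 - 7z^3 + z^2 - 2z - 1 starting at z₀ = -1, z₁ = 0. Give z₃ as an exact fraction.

p(-1) = 11, p(0) = -1. z₂ = 0 - (-1)·(0 - (-1))/((-1) - 11) = -1/12.
p(0) = -1, p(-1/12) = -8525/10368. z₃ = (-1/12) - (-8525/10368)·((-1/12) - 0)/((-8525/10368) - (-1)) = -864/1843.

-864/1843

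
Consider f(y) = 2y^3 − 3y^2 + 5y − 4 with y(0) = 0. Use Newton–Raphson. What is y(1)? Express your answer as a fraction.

f'(y) = 6y^2 − 6y + 5.
f(0) = −4, f'(0) = 5, so y(1) = 0 − (−4)/5 = 4/5.

4/5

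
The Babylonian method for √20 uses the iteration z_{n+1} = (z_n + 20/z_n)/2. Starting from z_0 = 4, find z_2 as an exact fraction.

161/36

z_1 = (4 + 20/4)/2 = 9/2.
z_2 = (9/2 + 20/(9/2))/2 = 161/36.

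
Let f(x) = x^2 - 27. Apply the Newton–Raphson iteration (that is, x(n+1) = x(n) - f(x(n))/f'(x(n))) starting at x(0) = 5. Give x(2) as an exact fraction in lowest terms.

1351/260

f'(x) = 2x.
f(5) = -2, f'(5) = 10, so x(1) = 5 - (-2)/10 = 26/5.
f(26/5) = 1/25, f'(26/5) = 52/5, so x(2) = (26/5) - (1/25)/(52/5) = 1351/260.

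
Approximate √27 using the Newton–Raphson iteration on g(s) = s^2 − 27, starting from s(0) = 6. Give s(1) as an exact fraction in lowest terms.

g'(s) = 2s.
g(6) = 9, g'(6) = 12, so s(1) = 6 − 9/12 = 21/4.

21/4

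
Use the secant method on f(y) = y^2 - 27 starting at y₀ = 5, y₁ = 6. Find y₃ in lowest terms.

213/41

f(5) = -2, f(6) = 9. y₂ = 6 - 9·(6 - 5)/(9 - (-2)) = 57/11.
f(6) = 9, f(57/11) = -18/121. y₃ = (57/11) - (-18/121)·((57/11) - 6)/((-18/121) - 9) = 213/41.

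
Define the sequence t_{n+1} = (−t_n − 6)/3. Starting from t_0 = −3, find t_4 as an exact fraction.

−41/27

t_1 = (−(−3) − 6)/3 = −1.
t_2 = (−(−1) − 6)/3 = −5/3.
t_3 = (−(−5/3) − 6)/3 = −13/9.
t_4 = (−(−13/9) − 6)/3 = −41/27.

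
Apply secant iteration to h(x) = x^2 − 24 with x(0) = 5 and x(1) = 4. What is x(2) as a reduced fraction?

h(5) = 1, h(4) = −8. x(2) = 4 − (−8)·(4 − 5)/((−8) − 1) = 44/9.

44/9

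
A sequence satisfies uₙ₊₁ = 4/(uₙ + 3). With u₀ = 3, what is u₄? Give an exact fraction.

180/179

u₁ = 4/(3 + 3) = 2/3.
u₂ = 4/(2/3 + 3) = 12/11.
u₃ = 4/(12/11 + 3) = 44/45.
u₄ = 4/(44/45 + 3) = 180/179.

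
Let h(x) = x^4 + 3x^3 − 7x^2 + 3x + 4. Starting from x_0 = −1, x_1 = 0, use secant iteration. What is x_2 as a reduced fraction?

−1/3

h(−1) = −8, h(0) = 4. x_2 = 0 − 4·(0 − (−1))/(4 − (−8)) = −1/3.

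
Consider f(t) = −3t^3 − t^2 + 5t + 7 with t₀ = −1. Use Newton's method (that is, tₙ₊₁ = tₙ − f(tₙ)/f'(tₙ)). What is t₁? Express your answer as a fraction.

1

f'(t) = −9t^2 − 2t + 5.
f(−1) = 4, f'(−1) = −2, so t₁ = (−1) − 4/(−2) = 1.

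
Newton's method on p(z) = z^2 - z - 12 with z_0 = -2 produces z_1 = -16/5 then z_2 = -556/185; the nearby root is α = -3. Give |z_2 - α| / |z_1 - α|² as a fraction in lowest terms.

z_1 - α = -16/5 - (-3) = -16/5 + 3 = -1/5, so |z_1 - α| = 1/5.
z_2 - α = -556/185 - (-3) = -556/185 + 3 = -1/185, so |z_2 - α| = 1/185.
|z_1 - α|² = 1/25.
Ratio = (1/185) / (1/25) = 5/37.

5/37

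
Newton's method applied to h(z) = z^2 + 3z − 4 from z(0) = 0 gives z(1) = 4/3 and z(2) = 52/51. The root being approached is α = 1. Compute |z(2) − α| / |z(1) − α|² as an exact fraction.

3/17

z(1) − α = 4/3 − 1 = 1/3, so |z(1) − α| = 1/3.
z(2) − α = 52/51 − 1 = 1/51, so |z(2) − α| = 1/51.
|z(1) − α|² = 1/9.
Ratio = (1/51) / (1/9) = 3/17.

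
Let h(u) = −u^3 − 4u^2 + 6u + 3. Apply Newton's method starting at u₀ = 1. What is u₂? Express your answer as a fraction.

h'(u) = −3u^2 − 8u + 6.
h(1) = 4, h'(1) = −5, so u₁ = 1 − 4/(−5) = 9/5.
h(9/5) = −624/125, h'(9/5) = −453/25, so u₂ = (9/5) − (−624/125)/(−453/25) = 1151/755.

1151/755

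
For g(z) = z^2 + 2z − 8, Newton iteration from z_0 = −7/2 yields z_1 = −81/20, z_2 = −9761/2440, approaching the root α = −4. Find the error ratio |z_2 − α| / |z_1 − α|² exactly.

10/61

z_1 − α = −81/20 − (−4) = −81/20 + 4 = −1/20, so |z_1 − α| = 1/20.
z_2 − α = −9761/2440 − (−4) = −9761/2440 + 4 = −1/2440, so |z_2 − α| = 1/2440.
|z_1 − α|² = 1/400.
Ratio = (1/2440) / (1/400) = 10/61.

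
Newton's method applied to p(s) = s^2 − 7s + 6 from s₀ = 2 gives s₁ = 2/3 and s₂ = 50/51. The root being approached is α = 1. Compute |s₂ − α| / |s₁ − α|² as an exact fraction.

3/17

s₁ − α = 2/3 − 1 = −1/3, so |s₁ − α| = 1/3.
s₂ − α = 50/51 − 1 = −1/51, so |s₂ − α| = 1/51.
|s₁ − α|² = 1/9.
Ratio = (1/51) / (1/9) = 3/17.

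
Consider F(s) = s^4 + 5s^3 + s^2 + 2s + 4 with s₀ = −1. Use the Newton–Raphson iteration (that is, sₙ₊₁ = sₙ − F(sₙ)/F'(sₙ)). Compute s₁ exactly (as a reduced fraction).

−10/11

F'(s) = 4s^3 + 15s^2 + 2s + 2.
F(−1) = −1, F'(−1) = 11, so s₁ = (−1) − (−1)/11 = −10/11.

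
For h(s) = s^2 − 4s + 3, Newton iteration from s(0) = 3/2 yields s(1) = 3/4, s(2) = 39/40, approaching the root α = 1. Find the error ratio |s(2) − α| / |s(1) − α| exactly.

1/10

s(1) − α = 3/4 − 1 = −1/4, so |s(1) − α| = 1/4.
s(2) − α = 39/40 − 1 = −1/40, so |s(2) − α| = 1/40.
Ratio = (1/40) / (1/4) = 1/10.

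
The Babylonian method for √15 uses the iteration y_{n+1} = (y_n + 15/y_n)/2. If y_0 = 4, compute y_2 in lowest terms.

y_1 = (4 + 15/4)/2 = 31/8.
y_2 = (31/8 + 15/(31/8))/2 = 1921/496.

1921/496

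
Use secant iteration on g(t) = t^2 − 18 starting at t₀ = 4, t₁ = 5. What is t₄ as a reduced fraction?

g(4) = −2, g(5) = 7. t₂ = 5 − 7·(5 − 4)/(7 − (−2)) = 38/9.
g(5) = 7, g(38/9) = −14/81. t₃ = (38/9) − (−14/81)·((38/9) − 5)/((−14/81) − 7) = 352/83.
g(38/9) = −14/81, g(352/83) = −98/6889. t₄ = (352/83) − (−98/6889)·((352/83) − (38/9))/((−98/6889) − (−14/81)) = 13411/3161.

13411/3161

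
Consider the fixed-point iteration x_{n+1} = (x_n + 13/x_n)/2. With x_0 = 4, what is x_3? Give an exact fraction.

5597777/1552544

x_1 = (4 + 13/4)/2 = 29/8.
x_2 = (29/8 + 13/(29/8))/2 = 1673/464.
x_3 = (1673/464 + 13/(1673/464))/2 = 5597777/1552544.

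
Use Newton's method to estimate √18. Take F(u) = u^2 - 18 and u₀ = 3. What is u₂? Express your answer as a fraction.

F'(u) = 2u.
F(3) = -9, F'(3) = 6, so u₁ = 3 - (-9)/6 = 9/2.
F(9/2) = 9/4, F'(9/2) = 9, so u₂ = (9/2) - (9/4)/9 = 17/4.

17/4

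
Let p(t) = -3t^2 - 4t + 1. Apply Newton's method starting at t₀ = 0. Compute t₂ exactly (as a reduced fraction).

19/88

p'(t) = -6t - 4.
p(0) = 1, p'(0) = -4, so t₁ = 0 - 1/(-4) = 1/4.
p(1/4) = -3/16, p'(1/4) = -11/2, so t₂ = (1/4) - (-3/16)/(-11/2) = 19/88.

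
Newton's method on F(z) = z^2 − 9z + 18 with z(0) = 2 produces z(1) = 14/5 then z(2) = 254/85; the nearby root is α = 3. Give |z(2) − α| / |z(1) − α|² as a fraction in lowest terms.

5/17

z(1) − α = 14/5 − 3 = −1/5, so |z(1) − α| = 1/5.
z(2) − α = 254/85 − 3 = −1/85, so |z(2) − α| = 1/85.
|z(1) − α|² = 1/25.
Ratio = (1/85) / (1/25) = 5/17.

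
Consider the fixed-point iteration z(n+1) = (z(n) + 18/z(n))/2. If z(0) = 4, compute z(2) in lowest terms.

577/136

z(1) = (4 + 18/4)/2 = 17/4.
z(2) = (17/4 + 18/(17/4))/2 = 577/136.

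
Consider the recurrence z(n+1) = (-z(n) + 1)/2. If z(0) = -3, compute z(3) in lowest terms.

3/4

z(1) = (-(-3) + 1)/2 = 2.
z(2) = (-2 + 1)/2 = -1/2.
z(3) = (-(-1/2) + 1)/2 = 3/4.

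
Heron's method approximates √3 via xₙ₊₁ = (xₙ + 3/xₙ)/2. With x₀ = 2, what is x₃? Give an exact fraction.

x₁ = (2 + 3/2)/2 = 7/4.
x₂ = (7/4 + 3/(7/4))/2 = 97/56.
x₃ = (97/56 + 3/(97/56))/2 = 18817/10864.

18817/10864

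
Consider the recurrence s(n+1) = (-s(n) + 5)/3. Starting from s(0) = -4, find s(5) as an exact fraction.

103/81

s(1) = (-(-4) + 5)/3 = 3.
s(2) = (-3 + 5)/3 = 2/3.
s(3) = (-(2/3) + 5)/3 = 13/9.
s(4) = (-(13/9) + 5)/3 = 32/27.
s(5) = (-(32/27) + 5)/3 = 103/81.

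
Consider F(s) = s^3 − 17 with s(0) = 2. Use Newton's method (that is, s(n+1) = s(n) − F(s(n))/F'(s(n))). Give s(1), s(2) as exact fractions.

s(1) = 11/4, s(2) = 625/242

F'(s) = 3s^2.
F(2) = −9, F'(2) = 12, so s(1) = 2 − (−9)/12 = 11/4.
F(11/4) = 243/64, F'(11/4) = 363/16, so s(2) = (11/4) − (243/64)/(363/16) = 625/242.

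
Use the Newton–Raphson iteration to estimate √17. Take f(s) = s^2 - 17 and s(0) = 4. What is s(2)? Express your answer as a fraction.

2177/528

f'(s) = 2s.
f(4) = -1, f'(4) = 8, so s(1) = 4 - (-1)/8 = 33/8.
f(33/8) = 1/64, f'(33/8) = 33/4, so s(2) = (33/8) - (1/64)/(33/4) = 2177/528.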